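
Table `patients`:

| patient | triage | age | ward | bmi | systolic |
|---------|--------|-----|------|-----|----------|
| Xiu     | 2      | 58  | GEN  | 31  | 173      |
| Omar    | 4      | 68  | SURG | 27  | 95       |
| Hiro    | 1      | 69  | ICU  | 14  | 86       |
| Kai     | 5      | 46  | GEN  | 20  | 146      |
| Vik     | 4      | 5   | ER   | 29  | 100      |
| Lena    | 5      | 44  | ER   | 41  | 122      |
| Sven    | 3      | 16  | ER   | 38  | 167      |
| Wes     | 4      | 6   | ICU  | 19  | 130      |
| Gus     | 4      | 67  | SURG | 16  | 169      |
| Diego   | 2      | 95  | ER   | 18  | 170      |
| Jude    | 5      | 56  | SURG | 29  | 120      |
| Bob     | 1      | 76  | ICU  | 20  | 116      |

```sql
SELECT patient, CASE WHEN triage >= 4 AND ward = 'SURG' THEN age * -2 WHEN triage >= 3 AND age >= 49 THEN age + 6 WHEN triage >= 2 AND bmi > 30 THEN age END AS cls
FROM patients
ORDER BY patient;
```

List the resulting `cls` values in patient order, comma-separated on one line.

NULL, NULL, -134, NULL, -112, NULL, 44, -136, 16, NULL, NULL, 58

patient=Bob: (no match → NULL) → NULL
patient=Diego: (no match → NULL) → NULL
patient=Gus: triage >= 4 AND ward = 'SURG' → -134
patient=Hiro: (no match → NULL) → NULL
patient=Jude: triage >= 4 AND ward = 'SURG' → -112
patient=Kai: (no match → NULL) → NULL
patient=Lena: triage >= 2 AND bmi > 30 → 44
patient=Omar: triage >= 4 AND ward = 'SURG' → -136
patient=Sven: triage >= 2 AND bmi > 30 → 16
patient=Vik: (no match → NULL) → NULL
patient=Wes: (no match → NULL) → NULL
patient=Xiu: triage >= 2 AND bmi > 30 → 58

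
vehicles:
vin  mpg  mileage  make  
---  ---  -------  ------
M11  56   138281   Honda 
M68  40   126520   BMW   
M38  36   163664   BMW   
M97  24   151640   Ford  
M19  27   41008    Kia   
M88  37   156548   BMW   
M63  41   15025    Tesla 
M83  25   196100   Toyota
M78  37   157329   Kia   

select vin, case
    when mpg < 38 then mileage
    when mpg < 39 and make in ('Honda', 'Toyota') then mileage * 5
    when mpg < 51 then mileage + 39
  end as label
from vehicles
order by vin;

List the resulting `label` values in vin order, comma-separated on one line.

NULL, 41008, 163664, 15064, 126559, 157329, 196100, 156548, 151640

vin=M11: (no match → NULL) → NULL
vin=M19: mpg < 38 → 41008
vin=M38: mpg < 38 → 163664
vin=M63: mpg < 51 → 15064
vin=M68: mpg < 51 → 126559
vin=M78: mpg < 38 → 157329
vin=M83: mpg < 38 → 196100
vin=M88: mpg < 38 → 156548
vin=M97: mpg < 38 → 151640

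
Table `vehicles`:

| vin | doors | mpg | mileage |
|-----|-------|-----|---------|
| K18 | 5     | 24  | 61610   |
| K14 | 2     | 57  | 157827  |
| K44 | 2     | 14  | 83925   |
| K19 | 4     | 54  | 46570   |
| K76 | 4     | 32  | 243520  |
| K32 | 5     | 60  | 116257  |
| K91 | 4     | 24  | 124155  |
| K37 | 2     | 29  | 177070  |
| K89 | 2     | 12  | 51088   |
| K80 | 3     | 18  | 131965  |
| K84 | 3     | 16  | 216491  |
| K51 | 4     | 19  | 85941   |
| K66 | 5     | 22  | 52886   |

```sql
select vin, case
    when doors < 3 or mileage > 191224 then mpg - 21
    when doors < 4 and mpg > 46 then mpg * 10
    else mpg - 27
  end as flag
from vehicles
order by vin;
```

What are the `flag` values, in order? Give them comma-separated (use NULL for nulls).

vin=K14: doors < 3 or mileage > 191224 → 36
vin=K18: ELSE → -3
vin=K19: ELSE → 27
vin=K32: ELSE → 33
vin=K37: doors < 3 or mileage > 191224 → 8
vin=K44: doors < 3 or mileage > 191224 → -7
vin=K51: ELSE → -8
vin=K66: ELSE → -5
vin=K76: doors < 3 or mileage > 191224 → 11
vin=K80: ELSE → -9
vin=K84: doors < 3 or mileage > 191224 → -5
vin=K89: doors < 3 or mileage > 191224 → -9
vin=K91: ELSE → -3

36, -3, 27, 33, 8, -7, -8, -5, 11, -9, -5, -9, -3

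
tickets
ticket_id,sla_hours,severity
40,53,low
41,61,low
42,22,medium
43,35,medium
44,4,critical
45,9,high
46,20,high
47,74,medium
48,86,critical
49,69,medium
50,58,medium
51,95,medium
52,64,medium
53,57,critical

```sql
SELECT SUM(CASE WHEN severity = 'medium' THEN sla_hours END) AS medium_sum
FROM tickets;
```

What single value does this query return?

ticket_id=40: ✗
ticket_id=41: ✗
ticket_id=42: ✓ → 22
ticket_id=43: ✓ → 35
ticket_id=44: ✗
ticket_id=45: ✗
ticket_id=46: ✗
ticket_id=47: ✓ → 74
ticket_id=48: ✗
ticket_id=49: ✓ → 69
ticket_id=50: ✓ → 58
ticket_id=51: ✓ → 95
ticket_id=52: ✓ → 64
ticket_id=53: ✗
medium_sum = 22 + 35 + 74 + 69 + 58 + 95 + 64 = 417

417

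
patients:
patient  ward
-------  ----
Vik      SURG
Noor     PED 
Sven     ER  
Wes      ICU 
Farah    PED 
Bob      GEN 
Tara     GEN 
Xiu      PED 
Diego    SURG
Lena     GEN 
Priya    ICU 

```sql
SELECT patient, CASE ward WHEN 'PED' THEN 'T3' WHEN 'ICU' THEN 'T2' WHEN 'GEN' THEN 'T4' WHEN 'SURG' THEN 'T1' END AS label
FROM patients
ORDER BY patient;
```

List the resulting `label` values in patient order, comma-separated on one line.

patient=Bob: ward='GEN' → T4
patient=Diego: ward='SURG' → T1
patient=Farah: ward='PED' → T3
patient=Lena: ward='GEN' → T4
patient=Noor: ward='PED' → T3
patient=Priya: ward='ICU' → T2
patient=Sven: (no match → NULL) → NULL
patient=Tara: ward='GEN' → T4
patient=Vik: ward='SURG' → T1
patient=Wes: ward='ICU' → T2
patient=Xiu: ward='PED' → T3

T4, T1, T3, T4, T3, T2, NULL, T4, T1, T2, T3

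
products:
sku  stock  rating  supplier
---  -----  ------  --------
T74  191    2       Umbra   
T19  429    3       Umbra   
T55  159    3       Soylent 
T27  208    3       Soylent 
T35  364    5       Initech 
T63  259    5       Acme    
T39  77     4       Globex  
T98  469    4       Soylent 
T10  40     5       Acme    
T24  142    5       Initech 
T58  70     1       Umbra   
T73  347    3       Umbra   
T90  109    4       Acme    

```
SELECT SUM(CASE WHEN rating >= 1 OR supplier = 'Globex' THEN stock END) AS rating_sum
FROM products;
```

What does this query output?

sku=T74: ✓ → 191
sku=T19: ✓ → 429
sku=T55: ✓ → 159
sku=T27: ✓ → 208
sku=T35: ✓ → 364
sku=T63: ✓ → 259
sku=T39: ✓ → 77
sku=T98: ✓ → 469
sku=T10: ✓ → 40
sku=T24: ✓ → 142
sku=T58: ✓ → 70
sku=T73: ✓ → 347
sku=T90: ✓ → 109
rating_sum = 191 + 429 + 159 + 208 + 364 + 259 + 77 + 469 + 40 + 142 + 70 + 347 + 109 = 2864

2864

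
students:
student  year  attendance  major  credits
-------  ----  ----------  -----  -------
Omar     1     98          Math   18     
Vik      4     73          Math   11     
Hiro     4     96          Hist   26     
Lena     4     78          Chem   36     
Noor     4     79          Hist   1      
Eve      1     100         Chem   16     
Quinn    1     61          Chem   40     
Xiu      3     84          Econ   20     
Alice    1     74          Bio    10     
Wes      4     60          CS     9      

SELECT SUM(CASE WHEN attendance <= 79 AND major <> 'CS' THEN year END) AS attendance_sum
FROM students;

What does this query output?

student=Omar: ✗
student=Vik: ✓ → 4
student=Hiro: ✗
student=Lena: ✓ → 4
student=Noor: ✓ → 4
student=Eve: ✗
student=Quinn: ✓ → 1
student=Xiu: ✗
student=Alice: ✓ → 1
student=Wes: ✗
attendance_sum = 4 + 4 + 4 + 1 + 1 = 14

14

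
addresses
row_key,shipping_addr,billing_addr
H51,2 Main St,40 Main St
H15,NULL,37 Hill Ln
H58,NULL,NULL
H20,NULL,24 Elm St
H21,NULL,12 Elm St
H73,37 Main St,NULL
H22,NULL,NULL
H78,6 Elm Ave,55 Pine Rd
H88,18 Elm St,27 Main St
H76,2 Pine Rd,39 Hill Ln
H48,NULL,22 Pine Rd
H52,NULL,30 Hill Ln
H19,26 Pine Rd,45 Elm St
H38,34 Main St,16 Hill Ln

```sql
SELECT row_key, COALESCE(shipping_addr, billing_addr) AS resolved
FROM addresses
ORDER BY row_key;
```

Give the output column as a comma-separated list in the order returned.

37 Hill Ln, 26 Pine Rd, 24 Elm St, 12 Elm St, NULL, 34 Main St, 22 Pine Rd, 2 Main St, 30 Hill Ln, NULL, 37 Main St, 2 Pine Rd, 6 Elm Ave, 18 Elm St

row_key=H15: shipping_addr=NULL, billing_addr=37 Hill Ln → 37 Hill Ln
row_key=H19: shipping_addr=26 Pine Rd → 26 Pine Rd
row_key=H20: shipping_addr=NULL, billing_addr=24 Elm St → 24 Elm St
row_key=H21: shipping_addr=NULL, billing_addr=12 Elm St → 12 Elm St
row_key=H22: shipping_addr=NULL, billing_addr=NULL (all NULL) → NULL
row_key=H38: shipping_addr=34 Main St → 34 Main St
row_key=H48: shipping_addr=NULL, billing_addr=22 Pine Rd → 22 Pine Rd
row_key=H51: shipping_addr=2 Main St → 2 Main St
row_key=H52: shipping_addr=NULL, billing_addr=30 Hill Ln → 30 Hill Ln
row_key=H58: shipping_addr=NULL, billing_addr=NULL (all NULL) → NULL
row_key=H73: shipping_addr=37 Main St → 37 Main St
row_key=H76: shipping_addr=2 Pine Rd → 2 Pine Rd
row_key=H78: shipping_addr=6 Elm Ave → 6 Elm Ave
row_key=H88: shipping_addr=18 Elm St → 18 Elm St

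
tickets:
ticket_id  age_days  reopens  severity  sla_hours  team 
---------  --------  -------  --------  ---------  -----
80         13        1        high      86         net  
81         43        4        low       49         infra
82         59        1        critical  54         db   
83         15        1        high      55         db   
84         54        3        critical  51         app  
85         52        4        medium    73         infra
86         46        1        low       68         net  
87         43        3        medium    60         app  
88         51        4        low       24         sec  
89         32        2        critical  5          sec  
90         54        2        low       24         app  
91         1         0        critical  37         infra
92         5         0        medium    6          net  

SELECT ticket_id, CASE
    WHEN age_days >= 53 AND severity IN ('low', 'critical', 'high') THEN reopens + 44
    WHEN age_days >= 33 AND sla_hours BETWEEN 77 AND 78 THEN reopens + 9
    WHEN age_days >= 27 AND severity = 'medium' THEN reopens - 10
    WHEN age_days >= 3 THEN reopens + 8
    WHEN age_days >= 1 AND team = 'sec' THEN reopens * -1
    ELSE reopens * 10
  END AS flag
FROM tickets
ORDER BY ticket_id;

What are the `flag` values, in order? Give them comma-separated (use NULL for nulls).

9, 12, 45, 9, 47, -6, 9, -7, 12, 10, 46, 0, 8

ticket_id=80: age_days >= 3 → 9
ticket_id=81: age_days >= 3 → 12
ticket_id=82: age_days >= 53 AND severity IN ('low', 'critical', 'high') → 45
ticket_id=83: age_days >= 3 → 9
ticket_id=84: age_days >= 53 AND severity IN ('low', 'critical', 'high') → 47
ticket_id=85: age_days >= 27 AND severity = 'medium' → -6
ticket_id=86: age_days >= 3 → 9
ticket_id=87: age_days >= 27 AND severity = 'medium' → -7
ticket_id=88: age_days >= 3 → 12
ticket_id=89: age_days >= 3 → 10
ticket_id=90: age_days >= 53 AND severity IN ('low', 'critical', 'high') → 46
ticket_id=91: ELSE → 0
ticket_id=92: age_days >= 3 → 8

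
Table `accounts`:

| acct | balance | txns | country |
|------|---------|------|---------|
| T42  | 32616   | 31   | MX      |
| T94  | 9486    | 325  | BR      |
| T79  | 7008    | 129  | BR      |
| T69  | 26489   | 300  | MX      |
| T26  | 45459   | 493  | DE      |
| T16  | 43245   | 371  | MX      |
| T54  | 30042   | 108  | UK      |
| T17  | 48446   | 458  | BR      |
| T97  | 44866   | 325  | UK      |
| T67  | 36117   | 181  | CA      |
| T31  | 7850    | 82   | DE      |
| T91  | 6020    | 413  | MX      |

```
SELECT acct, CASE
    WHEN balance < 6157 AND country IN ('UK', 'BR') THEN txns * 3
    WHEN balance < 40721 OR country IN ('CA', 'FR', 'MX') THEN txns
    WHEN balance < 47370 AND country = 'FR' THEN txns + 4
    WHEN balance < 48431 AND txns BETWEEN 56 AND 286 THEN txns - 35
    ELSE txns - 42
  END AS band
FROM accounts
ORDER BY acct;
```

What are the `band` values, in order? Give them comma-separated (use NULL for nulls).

acct=T16: balance < 40721 OR country IN ('CA', 'FR', 'MX') → 371
acct=T17: ELSE → 416
acct=T26: ELSE → 451
acct=T31: balance < 40721 OR country IN ('CA', 'FR', 'MX') → 82
acct=T42: balance < 40721 OR country IN ('CA', 'FR', 'MX') → 31
acct=T54: balance < 40721 OR country IN ('CA', 'FR', 'MX') → 108
acct=T67: balance < 40721 OR country IN ('CA', 'FR', 'MX') → 181
acct=T69: balance < 40721 OR country IN ('CA', 'FR', 'MX') → 300
acct=T79: balance < 40721 OR country IN ('CA', 'FR', 'MX') → 129
acct=T91: balance < 40721 OR country IN ('CA', 'FR', 'MX') → 413
acct=T94: balance < 40721 OR country IN ('CA', 'FR', 'MX') → 325
acct=T97: ELSE → 283

371, 416, 451, 82, 31, 108, 181, 300, 129, 413, 325, 283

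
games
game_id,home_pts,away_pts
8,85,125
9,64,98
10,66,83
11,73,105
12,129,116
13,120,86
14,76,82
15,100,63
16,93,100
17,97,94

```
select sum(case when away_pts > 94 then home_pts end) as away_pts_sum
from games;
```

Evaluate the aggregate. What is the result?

444

game_id=8: ✓ → 85
game_id=9: ✓ → 64
game_id=10: ✗
game_id=11: ✓ → 73
game_id=12: ✓ → 129
game_id=13: ✗
game_id=14: ✗
game_id=15: ✗
game_id=16: ✓ → 93
game_id=17: ✗
away_pts_sum = 85 + 64 + 73 + 129 + 93 = 444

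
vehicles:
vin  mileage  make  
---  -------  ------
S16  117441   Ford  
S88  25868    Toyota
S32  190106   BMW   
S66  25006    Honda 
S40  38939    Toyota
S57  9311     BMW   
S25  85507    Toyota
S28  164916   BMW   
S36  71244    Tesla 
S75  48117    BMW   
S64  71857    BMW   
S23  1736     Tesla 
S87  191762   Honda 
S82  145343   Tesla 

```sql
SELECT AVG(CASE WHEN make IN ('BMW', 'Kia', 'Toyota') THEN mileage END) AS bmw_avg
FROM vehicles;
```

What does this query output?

79327.625

vin=S16: ✗
vin=S88: ✓ → 25868
vin=S32: ✓ → 190106
vin=S66: ✗
vin=S40: ✓ → 38939
vin=S57: ✓ → 9311
vin=S25: ✓ → 85507
vin=S28: ✓ → 164916
vin=S36: ✗
vin=S75: ✓ → 48117
vin=S64: ✓ → 71857
vin=S23: ✗
vin=S87: ✗
vin=S82: ✗
bmw_avg = (25868 + 190106 + 38939 + 9311 + 85507 + 164916 + 48117 + 71857) / 8 = 79327.625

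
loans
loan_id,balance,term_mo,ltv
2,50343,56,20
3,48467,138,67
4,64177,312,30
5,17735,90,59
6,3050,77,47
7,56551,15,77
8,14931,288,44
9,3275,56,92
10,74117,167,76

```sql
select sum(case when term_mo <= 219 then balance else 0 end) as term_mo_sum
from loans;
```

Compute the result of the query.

loan_id=2: ✓ → 50343
loan_id=3: ✓ → 48467
loan_id=4: ✗
loan_id=5: ✓ → 17735
loan_id=6: ✓ → 3050
loan_id=7: ✓ → 56551
loan_id=8: ✗
loan_id=9: ✓ → 3275
loan_id=10: ✓ → 74117
term_mo_sum = 50343 + 48467 + 17735 + 3050 + 56551 + 3275 + 74117 = 253538

253538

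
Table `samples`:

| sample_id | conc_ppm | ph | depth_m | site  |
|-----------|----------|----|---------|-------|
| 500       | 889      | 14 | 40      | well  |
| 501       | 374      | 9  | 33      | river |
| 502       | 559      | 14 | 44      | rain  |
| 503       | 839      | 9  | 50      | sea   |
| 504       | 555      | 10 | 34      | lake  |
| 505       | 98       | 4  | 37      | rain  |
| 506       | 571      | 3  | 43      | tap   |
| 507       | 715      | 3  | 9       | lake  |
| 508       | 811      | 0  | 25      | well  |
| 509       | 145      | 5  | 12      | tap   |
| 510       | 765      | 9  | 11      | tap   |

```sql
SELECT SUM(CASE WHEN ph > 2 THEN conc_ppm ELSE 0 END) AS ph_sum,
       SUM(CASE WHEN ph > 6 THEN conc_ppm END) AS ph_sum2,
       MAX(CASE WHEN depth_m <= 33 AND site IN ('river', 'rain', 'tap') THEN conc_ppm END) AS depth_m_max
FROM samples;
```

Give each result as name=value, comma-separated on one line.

ph_sum=5510, ph_sum2=3981, depth_m_max=765

[ph_sum: ph > 2]
sample_id=500: ✓ → 889
sample_id=501: ✓ → 374
sample_id=502: ✓ → 559
sample_id=503: ✓ → 839
sample_id=504: ✓ → 555
sample_id=505: ✓ → 98
sample_id=506: ✓ → 571
sample_id=507: ✓ → 715
sample_id=508: ✗
sample_id=509: ✓ → 145
sample_id=510: ✓ → 765
ph_sum = 889 + 374 + 559 + 839 + 555 + 98 + 571 + 715 + 145 + 765 = 5510
—
[ph_sum2: ph > 6]
sample_id=500: ✓ → 889
sample_id=501: ✓ → 374
sample_id=502: ✓ → 559
sample_id=503: ✓ → 839
sample_id=504: ✓ → 555
sample_id=505: ✗
sample_id=506: ✗
sample_id=507: ✗
sample_id=508: ✗
sample_id=509: ✗
sample_id=510: ✓ → 765
ph_sum2 = 889 + 374 + 559 + 839 + 555 + 765 = 3981
—
[depth_m_max: depth_m <= 33 AND site IN ('river', 'rain', 'tap')]
sample_id=500: ✗
sample_id=501: ✓ → 374
sample_id=502: ✗
sample_id=503: ✗
sample_id=504: ✗
sample_id=505: ✗
sample_id=506: ✗
sample_id=507: ✗
sample_id=508: ✗
sample_id=509: ✓ → 145
sample_id=510: ✓ → 765
depth_m_max = MAX(374, 145, 765) = 765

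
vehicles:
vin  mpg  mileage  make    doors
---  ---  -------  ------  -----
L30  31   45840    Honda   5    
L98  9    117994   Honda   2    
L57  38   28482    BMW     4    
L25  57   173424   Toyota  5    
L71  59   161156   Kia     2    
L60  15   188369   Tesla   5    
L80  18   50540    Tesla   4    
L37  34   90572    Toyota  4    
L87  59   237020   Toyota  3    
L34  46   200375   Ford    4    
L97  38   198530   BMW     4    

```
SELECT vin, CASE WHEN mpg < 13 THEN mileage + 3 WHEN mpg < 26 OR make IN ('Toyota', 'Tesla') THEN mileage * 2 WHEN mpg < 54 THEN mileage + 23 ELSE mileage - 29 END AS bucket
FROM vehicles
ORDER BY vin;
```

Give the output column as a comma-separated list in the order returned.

346848, 45863, 200398, 181144, 28505, 376738, 161127, 101080, 474040, 198553, 117997

vin=L25: mpg < 26 OR make IN ('Toyota', 'Tesla') → 346848
vin=L30: mpg < 54 → 45863
vin=L34: mpg < 54 → 200398
vin=L37: mpg < 26 OR make IN ('Toyota', 'Tesla') → 181144
vin=L57: mpg < 54 → 28505
vin=L60: mpg < 26 OR make IN ('Toyota', 'Tesla') → 376738
vin=L71: ELSE → 161127
vin=L80: mpg < 26 OR make IN ('Toyota', 'Tesla') → 101080
vin=L87: mpg < 26 OR make IN ('Toyota', 'Tesla') → 474040
vin=L97: mpg < 54 → 198553
vin=L98: mpg < 13 → 117997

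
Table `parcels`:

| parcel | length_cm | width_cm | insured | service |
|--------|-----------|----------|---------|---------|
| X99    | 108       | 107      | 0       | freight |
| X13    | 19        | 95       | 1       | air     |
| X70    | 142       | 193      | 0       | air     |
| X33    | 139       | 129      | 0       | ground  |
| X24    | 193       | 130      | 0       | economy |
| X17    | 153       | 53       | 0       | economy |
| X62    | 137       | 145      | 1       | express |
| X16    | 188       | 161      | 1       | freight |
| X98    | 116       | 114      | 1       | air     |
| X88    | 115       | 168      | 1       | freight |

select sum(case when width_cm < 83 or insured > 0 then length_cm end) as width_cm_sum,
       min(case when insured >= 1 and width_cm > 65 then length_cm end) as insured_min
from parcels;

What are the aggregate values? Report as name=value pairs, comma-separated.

[width_cm_sum: width_cm < 83 or insured > 0]
parcel=X99: ✗
parcel=X13: ✓ → 19
parcel=X70: ✗
parcel=X33: ✗
parcel=X24: ✗
parcel=X17: ✓ → 153
parcel=X62: ✓ → 137
parcel=X16: ✓ → 188
parcel=X98: ✓ → 116
parcel=X88: ✓ → 115
width_cm_sum = 19 + 153 + 137 + 188 + 116 + 115 = 728
—
[insured_min: insured >= 1 and width_cm > 65]
parcel=X99: ✗
parcel=X13: ✓ → 19
parcel=X70: ✗
parcel=X33: ✗
parcel=X24: ✗
parcel=X17: ✗
parcel=X62: ✓ → 137
parcel=X16: ✓ → 188
parcel=X98: ✓ → 116
parcel=X88: ✓ → 115
insured_min = MIN(19, 137, 188, 116, 115) = 19

width_cm_sum=728, insured_min=19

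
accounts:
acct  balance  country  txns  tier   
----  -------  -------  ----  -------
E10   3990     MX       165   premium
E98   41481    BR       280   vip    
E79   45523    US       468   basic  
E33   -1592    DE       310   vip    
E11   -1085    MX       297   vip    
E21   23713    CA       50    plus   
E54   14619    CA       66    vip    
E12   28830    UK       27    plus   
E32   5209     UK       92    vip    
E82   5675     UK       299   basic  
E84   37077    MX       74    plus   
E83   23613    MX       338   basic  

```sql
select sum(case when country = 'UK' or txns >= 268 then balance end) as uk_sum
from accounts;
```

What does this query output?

147654

acct=E10: ✗
acct=E98: ✓ → 41481
acct=E79: ✓ → 45523
acct=E33: ✓ → -1592
acct=E11: ✓ → -1085
acct=E21: ✗
acct=E54: ✗
acct=E12: ✓ → 28830
acct=E32: ✓ → 5209
acct=E82: ✓ → 5675
acct=E84: ✗
acct=E83: ✓ → 23613
uk_sum = 41481 + 45523 + -1592 + -1085 + 28830 + 5209 + 5675 + 23613 = 147654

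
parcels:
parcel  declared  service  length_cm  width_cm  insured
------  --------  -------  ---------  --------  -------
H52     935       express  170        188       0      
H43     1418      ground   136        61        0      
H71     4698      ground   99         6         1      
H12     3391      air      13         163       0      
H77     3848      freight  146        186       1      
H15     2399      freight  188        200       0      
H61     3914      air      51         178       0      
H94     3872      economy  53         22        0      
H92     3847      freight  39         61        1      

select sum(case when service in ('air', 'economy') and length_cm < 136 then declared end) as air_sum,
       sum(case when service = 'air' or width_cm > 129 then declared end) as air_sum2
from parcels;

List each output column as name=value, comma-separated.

[air_sum: service in ('air', 'economy') and length_cm < 136]
parcel=H52: ✗
parcel=H43: ✗
parcel=H71: ✗
parcel=H12: ✓ → 3391
parcel=H77: ✗
parcel=H15: ✗
parcel=H61: ✓ → 3914
parcel=H94: ✓ → 3872
parcel=H92: ✗
air_sum = 3391 + 3914 + 3872 = 11177
—
[air_sum2: service = 'air' or width_cm > 129]
parcel=H52: ✓ → 935
parcel=H43: ✗
parcel=H71: ✗
parcel=H12: ✓ → 3391
parcel=H77: ✓ → 3848
parcel=H15: ✓ → 2399
parcel=H61: ✓ → 3914
parcel=H94: ✗
parcel=H92: ✗
air_sum2 = 935 + 3391 + 3848 + 2399 + 3914 = 14487

air_sum=11177, air_sum2=14487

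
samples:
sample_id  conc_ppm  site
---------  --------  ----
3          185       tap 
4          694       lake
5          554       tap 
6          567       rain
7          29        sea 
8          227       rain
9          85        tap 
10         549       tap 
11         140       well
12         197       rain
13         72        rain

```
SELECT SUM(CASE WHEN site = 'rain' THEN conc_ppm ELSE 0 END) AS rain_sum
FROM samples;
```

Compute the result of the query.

1063

sample_id=3: ✗
sample_id=4: ✗
sample_id=5: ✗
sample_id=6: ✓ → 567
sample_id=7: ✗
sample_id=8: ✓ → 227
sample_id=9: ✗
sample_id=10: ✗
sample_id=11: ✗
sample_id=12: ✓ → 197
sample_id=13: ✓ → 72
rain_sum = 567 + 227 + 197 + 72 = 1063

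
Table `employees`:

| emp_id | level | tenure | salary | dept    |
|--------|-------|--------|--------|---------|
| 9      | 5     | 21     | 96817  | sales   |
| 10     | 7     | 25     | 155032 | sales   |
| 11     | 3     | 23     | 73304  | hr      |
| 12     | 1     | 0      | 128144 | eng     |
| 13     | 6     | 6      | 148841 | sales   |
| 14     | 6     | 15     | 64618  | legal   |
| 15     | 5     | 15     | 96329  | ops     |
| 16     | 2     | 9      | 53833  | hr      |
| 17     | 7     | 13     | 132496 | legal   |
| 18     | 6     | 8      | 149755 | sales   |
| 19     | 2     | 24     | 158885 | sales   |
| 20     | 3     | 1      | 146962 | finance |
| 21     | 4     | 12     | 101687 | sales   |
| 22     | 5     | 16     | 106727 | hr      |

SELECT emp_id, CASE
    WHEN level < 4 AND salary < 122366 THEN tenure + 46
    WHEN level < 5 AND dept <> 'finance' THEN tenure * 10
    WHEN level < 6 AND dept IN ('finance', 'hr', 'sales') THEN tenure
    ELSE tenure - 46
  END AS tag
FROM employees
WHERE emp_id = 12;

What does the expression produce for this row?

0

emp_id = 12: level=1, tenure=0, salary=128144, dept=eng.
level < 4 AND salary < 122366 → false
level < 5 AND dept <> 'finance' → true → 0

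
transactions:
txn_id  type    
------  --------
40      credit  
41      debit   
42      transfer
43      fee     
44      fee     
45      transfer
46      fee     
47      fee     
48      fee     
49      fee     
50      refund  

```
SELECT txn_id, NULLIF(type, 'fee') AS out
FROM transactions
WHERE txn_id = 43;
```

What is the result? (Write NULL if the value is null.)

txn_id = 43: type=fee.
type=fee vs fee: equal → NULL

NULL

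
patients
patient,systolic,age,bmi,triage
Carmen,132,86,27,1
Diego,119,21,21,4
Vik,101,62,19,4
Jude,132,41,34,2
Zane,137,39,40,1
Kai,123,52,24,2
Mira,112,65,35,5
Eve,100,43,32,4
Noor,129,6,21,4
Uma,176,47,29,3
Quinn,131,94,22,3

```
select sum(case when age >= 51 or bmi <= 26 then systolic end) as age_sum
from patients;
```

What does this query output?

patient=Carmen: ✓ → 132
patient=Diego: ✓ → 119
patient=Vik: ✓ → 101
patient=Jude: ✗
patient=Zane: ✗
patient=Kai: ✓ → 123
patient=Mira: ✓ → 112
patient=Eve: ✗
patient=Noor: ✓ → 129
patient=Uma: ✗
patient=Quinn: ✓ → 131
age_sum = 132 + 119 + 101 + 123 + 112 + 129 + 131 = 847

847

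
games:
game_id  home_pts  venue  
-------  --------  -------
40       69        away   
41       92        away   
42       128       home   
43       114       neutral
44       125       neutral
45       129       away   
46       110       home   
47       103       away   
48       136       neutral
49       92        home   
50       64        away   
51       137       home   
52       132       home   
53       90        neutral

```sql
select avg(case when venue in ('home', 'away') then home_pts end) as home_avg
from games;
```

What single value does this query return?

game_id=40: ✓ → 69
game_id=41: ✓ → 92
game_id=42: ✓ → 128
game_id=43: ✗
game_id=44: ✗
game_id=45: ✓ → 129
game_id=46: ✓ → 110
game_id=47: ✓ → 103
game_id=48: ✗
game_id=49: ✓ → 92
game_id=50: ✓ → 64
game_id=51: ✓ → 137
game_id=52: ✓ → 132
game_id=53: ✗
home_avg = (69 + 92 + 128 + 129 + 110 + 103 + 92 + 64 + 137 + 132) / 10 = 105.6

105.6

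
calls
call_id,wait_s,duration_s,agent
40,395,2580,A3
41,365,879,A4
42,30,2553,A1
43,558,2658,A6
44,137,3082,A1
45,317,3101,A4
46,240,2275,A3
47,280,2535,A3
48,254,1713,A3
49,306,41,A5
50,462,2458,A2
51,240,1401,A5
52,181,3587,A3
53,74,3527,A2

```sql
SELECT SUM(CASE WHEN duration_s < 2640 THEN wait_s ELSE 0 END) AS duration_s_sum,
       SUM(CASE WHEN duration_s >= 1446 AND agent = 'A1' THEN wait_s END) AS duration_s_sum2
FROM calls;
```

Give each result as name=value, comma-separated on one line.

duration_s_sum=2572, duration_s_sum2=167

[duration_s_sum: duration_s < 2640]
call_id=40: ✓ → 395
call_id=41: ✓ → 365
call_id=42: ✓ → 30
call_id=43: ✗
call_id=44: ✗
call_id=45: ✗
call_id=46: ✓ → 240
call_id=47: ✓ → 280
call_id=48: ✓ → 254
call_id=49: ✓ → 306
call_id=50: ✓ → 462
call_id=51: ✓ → 240
call_id=52: ✗
call_id=53: ✗
duration_s_sum = 395 + 365 + 30 + 240 + 280 + 254 + 306 + 462 + 240 = 2572
—
[duration_s_sum2: duration_s >= 1446 AND agent = 'A1']
call_id=40: ✗
call_id=41: ✗
call_id=42: ✓ → 30
call_id=43: ✗
call_id=44: ✓ → 137
call_id=45: ✗
call_id=46: ✗
call_id=47: ✗
call_id=48: ✗
call_id=49: ✗
call_id=50: ✗
call_id=51: ✗
call_id=52: ✗
call_id=53: ✗
duration_s_sum2 = 30 + 137 = 167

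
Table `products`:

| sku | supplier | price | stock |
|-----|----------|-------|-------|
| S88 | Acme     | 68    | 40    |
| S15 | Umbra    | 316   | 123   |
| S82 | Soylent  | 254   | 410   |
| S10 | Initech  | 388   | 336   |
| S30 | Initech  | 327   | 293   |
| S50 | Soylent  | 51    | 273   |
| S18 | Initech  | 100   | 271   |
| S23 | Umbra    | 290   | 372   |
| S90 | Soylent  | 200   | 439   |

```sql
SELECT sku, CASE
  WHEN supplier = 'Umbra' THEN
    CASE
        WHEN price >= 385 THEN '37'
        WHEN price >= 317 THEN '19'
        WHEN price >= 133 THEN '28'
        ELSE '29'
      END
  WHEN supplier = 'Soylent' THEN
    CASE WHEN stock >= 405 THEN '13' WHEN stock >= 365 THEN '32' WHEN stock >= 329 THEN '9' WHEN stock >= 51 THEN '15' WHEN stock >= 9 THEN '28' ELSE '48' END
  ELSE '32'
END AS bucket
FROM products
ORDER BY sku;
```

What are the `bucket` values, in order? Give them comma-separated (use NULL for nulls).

sku=S10: supplier='Initech' → outer ELSE → 32
sku=S15: supplier='Umbra' → inner[price >= 133] → 28
sku=S18: supplier='Initech' → outer ELSE → 32
sku=S23: supplier='Umbra' → inner[price >= 133] → 28
sku=S30: supplier='Initech' → outer ELSE → 32
sku=S50: supplier='Soylent' → inner[stock >= 51] → 15
sku=S82: supplier='Soylent' → inner[stock >= 405] → 13
sku=S88: supplier='Acme' → outer ELSE → 32
sku=S90: supplier='Soylent' → inner[stock >= 405] → 13

32, 28, 32, 28, 32, 15, 13, 32, 13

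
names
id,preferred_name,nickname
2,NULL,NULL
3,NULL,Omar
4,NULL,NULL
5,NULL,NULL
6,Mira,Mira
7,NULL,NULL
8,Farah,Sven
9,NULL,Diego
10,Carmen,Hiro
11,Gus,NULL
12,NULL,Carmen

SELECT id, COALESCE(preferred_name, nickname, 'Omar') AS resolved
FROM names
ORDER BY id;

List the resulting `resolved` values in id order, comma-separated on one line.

id=2: preferred_name=NULL, nickname=NULL, → literal Omar → Omar
id=3: preferred_name=NULL, nickname=Omar → Omar
id=4: preferred_name=NULL, nickname=NULL, → literal Omar → Omar
id=5: preferred_name=NULL, nickname=NULL, → literal Omar → Omar
id=6: preferred_name=Mira → Mira
id=7: preferred_name=NULL, nickname=NULL, → literal Omar → Omar
id=8: preferred_name=Farah → Farah
id=9: preferred_name=NULL, nickname=Diego → Diego
id=10: preferred_name=Carmen → Carmen
id=11: preferred_name=Gus → Gus
id=12: preferred_name=NULL, nickname=Carmen → Carmen

Omar, Omar, Omar, Omar, Mira, Omar, Farah, Diego, Carmen, Gus, Carmen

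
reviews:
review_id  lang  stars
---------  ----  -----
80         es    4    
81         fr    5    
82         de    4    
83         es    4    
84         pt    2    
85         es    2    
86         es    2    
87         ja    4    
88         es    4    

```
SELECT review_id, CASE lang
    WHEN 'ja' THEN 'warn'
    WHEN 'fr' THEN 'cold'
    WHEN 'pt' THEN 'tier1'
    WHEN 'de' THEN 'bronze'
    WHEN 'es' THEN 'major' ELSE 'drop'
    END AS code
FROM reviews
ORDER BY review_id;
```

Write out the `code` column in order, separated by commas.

review_id=80: lang='es' → major
review_id=81: lang='fr' → cold
review_id=82: lang='de' → bronze
review_id=83: lang='es' → major
review_id=84: lang='pt' → tier1
review_id=85: lang='es' → major
review_id=86: lang='es' → major
review_id=87: lang='ja' → warn
review_id=88: lang='es' → major

major, cold, bronze, major, tier1, major, major, warn, major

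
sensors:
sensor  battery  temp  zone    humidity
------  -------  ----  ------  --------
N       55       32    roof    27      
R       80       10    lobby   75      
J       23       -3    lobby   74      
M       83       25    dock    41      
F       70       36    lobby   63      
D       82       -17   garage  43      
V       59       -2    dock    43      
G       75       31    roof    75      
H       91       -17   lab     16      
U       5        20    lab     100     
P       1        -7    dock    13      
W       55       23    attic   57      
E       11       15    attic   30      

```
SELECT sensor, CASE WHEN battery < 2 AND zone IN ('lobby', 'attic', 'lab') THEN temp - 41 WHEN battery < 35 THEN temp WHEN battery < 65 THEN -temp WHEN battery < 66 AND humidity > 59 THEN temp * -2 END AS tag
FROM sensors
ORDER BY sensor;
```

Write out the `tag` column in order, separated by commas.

NULL, 15, NULL, NULL, NULL, -3, NULL, -32, -7, NULL, 20, 2, -23

sensor=D: (no match → NULL) → NULL
sensor=E: battery < 35 → 15
sensor=F: (no match → NULL) → NULL
sensor=G: (no match → NULL) → NULL
sensor=H: (no match → NULL) → NULL
sensor=J: battery < 35 → -3
sensor=M: (no match → NULL) → NULL
sensor=N: battery < 65 → -32
sensor=P: battery < 35 → -7
sensor=R: (no match → NULL) → NULL
sensor=U: battery < 35 → 20
sensor=V: battery < 65 → 2
sensor=W: battery < 65 → -23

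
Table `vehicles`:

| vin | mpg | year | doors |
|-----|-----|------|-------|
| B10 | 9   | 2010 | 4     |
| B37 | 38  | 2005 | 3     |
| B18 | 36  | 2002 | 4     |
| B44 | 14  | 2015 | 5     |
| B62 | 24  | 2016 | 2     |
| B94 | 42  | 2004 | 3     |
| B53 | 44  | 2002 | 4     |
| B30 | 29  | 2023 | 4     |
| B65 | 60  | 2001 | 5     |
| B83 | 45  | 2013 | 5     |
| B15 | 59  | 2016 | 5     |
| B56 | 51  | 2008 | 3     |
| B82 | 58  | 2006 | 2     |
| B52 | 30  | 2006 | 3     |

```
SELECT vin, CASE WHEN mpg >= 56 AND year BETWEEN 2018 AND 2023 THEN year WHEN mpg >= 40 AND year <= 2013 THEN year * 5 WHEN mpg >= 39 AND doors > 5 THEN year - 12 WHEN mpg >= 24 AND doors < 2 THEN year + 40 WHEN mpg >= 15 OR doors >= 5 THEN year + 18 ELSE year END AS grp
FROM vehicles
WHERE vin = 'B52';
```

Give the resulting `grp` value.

2024

vin = B52: mpg=30, year=2006, doors=3.
mpg >= 56 AND year BETWEEN 2018 AND 2023 → false
mpg >= 40 AND year <= 2013 → false
mpg >= 39 AND doors > 5 → false
mpg >= 24 AND doors < 2 → false
mpg >= 15 OR doors >= 5 → true → 2024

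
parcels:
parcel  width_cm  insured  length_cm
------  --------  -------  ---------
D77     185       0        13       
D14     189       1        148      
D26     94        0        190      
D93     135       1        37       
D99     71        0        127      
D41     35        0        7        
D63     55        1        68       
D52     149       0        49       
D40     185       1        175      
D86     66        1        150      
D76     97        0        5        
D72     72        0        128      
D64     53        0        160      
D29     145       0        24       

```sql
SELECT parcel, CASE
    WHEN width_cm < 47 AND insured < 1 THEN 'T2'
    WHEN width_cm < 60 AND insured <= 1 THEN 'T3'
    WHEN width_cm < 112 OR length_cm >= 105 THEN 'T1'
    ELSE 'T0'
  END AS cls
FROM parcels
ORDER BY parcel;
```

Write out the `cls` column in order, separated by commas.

parcel=D14: width_cm < 112 OR length_cm >= 105 → T1
parcel=D26: width_cm < 112 OR length_cm >= 105 → T1
parcel=D29: ELSE → T0
parcel=D40: width_cm < 112 OR length_cm >= 105 → T1
parcel=D41: width_cm < 47 AND insured < 1 → T2
parcel=D52: ELSE → T0
parcel=D63: width_cm < 60 AND insured <= 1 → T3
parcel=D64: width_cm < 60 AND insured <= 1 → T3
parcel=D72: width_cm < 112 OR length_cm >= 105 → T1
parcel=D76: width_cm < 112 OR length_cm >= 105 → T1
parcel=D77: ELSE → T0
parcel=D86: width_cm < 112 OR length_cm >= 105 → T1
parcel=D93: ELSE → T0
parcel=D99: width_cm < 112 OR length_cm >= 105 → T1

T1, T1, T0, T1, T2, T0, T3, T3, T1, T1, T0, T1, T0, T1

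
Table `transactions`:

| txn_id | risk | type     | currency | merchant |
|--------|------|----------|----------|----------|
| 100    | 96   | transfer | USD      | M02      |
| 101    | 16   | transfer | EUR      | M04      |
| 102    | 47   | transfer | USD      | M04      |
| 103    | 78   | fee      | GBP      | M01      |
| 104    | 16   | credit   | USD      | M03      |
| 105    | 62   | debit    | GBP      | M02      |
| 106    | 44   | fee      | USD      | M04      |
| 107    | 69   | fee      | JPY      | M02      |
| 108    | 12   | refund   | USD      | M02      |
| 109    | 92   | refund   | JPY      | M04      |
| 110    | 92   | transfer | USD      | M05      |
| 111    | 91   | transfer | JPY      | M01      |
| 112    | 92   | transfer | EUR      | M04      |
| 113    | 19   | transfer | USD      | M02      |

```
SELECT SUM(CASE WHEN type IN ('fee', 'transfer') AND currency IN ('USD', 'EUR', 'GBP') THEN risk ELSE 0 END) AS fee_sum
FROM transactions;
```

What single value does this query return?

484

txn_id=100: ✓ → 96
txn_id=101: ✓ → 16
txn_id=102: ✓ → 47
txn_id=103: ✓ → 78
txn_id=104: ✗
txn_id=105: ✗
txn_id=106: ✓ → 44
txn_id=107: ✗
txn_id=108: ✗
txn_id=109: ✗
txn_id=110: ✓ → 92
txn_id=111: ✗
txn_id=112: ✓ → 92
txn_id=113: ✓ → 19
fee_sum = 96 + 16 + 47 + 78 + 44 + 92 + 92 + 19 = 484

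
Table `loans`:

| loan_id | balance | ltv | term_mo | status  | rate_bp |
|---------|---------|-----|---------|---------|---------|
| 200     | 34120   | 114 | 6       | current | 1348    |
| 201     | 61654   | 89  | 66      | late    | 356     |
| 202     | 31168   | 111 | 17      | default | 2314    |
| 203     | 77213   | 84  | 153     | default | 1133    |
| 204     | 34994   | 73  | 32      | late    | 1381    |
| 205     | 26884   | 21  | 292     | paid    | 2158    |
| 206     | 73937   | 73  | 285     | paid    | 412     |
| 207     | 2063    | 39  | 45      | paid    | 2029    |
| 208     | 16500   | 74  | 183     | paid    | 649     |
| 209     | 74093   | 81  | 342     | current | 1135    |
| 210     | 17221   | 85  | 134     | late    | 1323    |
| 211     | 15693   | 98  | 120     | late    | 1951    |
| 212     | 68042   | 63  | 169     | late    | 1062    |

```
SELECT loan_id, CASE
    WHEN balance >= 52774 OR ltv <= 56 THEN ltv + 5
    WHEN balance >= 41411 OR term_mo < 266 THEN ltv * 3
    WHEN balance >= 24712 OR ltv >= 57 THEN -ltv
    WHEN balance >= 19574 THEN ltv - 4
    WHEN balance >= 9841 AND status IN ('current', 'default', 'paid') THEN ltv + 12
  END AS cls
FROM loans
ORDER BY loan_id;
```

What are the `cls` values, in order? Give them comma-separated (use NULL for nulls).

loan_id=200: balance >= 41411 OR term_mo < 266 → 342
loan_id=201: balance >= 52774 OR ltv <= 56 → 94
loan_id=202: balance >= 41411 OR term_mo < 266 → 333
loan_id=203: balance >= 52774 OR ltv <= 56 → 89
loan_id=204: balance >= 41411 OR term_mo < 266 → 219
loan_id=205: balance >= 52774 OR ltv <= 56 → 26
loan_id=206: balance >= 52774 OR ltv <= 56 → 78
loan_id=207: balance >= 52774 OR ltv <= 56 → 44
loan_id=208: balance >= 41411 OR term_mo < 266 → 222
loan_id=209: balance >= 52774 OR ltv <= 56 → 86
loan_id=210: balance >= 41411 OR term_mo < 266 → 255
loan_id=211: balance >= 41411 OR term_mo < 266 → 294
loan_id=212: balance >= 52774 OR ltv <= 56 → 68

342, 94, 333, 89, 219, 26, 78, 44, 222, 86, 255, 294, 68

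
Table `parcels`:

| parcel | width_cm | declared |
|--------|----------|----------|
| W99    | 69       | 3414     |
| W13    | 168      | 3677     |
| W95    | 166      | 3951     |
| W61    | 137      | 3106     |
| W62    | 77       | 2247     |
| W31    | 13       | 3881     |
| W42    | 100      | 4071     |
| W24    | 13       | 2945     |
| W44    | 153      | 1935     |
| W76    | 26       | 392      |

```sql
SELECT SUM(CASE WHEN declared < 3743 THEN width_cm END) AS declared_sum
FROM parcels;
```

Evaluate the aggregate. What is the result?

parcel=W99: ✓ → 69
parcel=W13: ✓ → 168
parcel=W95: ✗
parcel=W61: ✓ → 137
parcel=W62: ✓ → 77
parcel=W31: ✗
parcel=W42: ✗
parcel=W24: ✓ → 13
parcel=W44: ✓ → 153
parcel=W76: ✓ → 26
declared_sum = 69 + 168 + 137 + 77 + 13 + 153 + 26 = 643

643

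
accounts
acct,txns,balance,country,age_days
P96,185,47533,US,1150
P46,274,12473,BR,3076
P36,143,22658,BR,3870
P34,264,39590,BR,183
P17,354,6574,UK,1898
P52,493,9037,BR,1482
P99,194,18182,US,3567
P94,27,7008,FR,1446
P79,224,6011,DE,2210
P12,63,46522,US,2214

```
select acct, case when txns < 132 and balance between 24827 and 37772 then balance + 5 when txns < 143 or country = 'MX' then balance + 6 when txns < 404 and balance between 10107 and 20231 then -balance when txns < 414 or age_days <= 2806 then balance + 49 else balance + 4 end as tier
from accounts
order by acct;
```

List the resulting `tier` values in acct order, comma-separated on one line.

acct=P12: txns < 143 or country = 'MX' → 46528
acct=P17: txns < 414 or age_days <= 2806 → 6623
acct=P34: txns < 414 or age_days <= 2806 → 39639
acct=P36: txns < 414 or age_days <= 2806 → 22707
acct=P46: txns < 404 and balance between 10107 and 20231 → -12473
acct=P52: txns < 414 or age_days <= 2806 → 9086
acct=P79: txns < 414 or age_days <= 2806 → 6060
acct=P94: txns < 143 or country = 'MX' → 7014
acct=P96: txns < 414 or age_days <= 2806 → 47582
acct=P99: txns < 404 and balance between 10107 and 20231 → -18182

46528, 6623, 39639, 22707, -12473, 9086, 6060, 7014, 47582, -18182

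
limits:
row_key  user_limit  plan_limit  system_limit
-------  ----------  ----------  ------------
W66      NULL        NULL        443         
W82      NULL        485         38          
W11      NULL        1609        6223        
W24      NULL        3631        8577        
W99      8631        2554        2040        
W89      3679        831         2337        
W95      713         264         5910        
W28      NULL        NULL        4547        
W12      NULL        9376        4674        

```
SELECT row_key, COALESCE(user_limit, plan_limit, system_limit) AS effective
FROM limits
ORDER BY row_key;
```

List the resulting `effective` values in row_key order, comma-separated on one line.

1609, 9376, 3631, 4547, 443, 485, 3679, 713, 8631

row_key=W11: user_limit=NULL, plan_limit=1609 → 1609
row_key=W12: user_limit=NULL, plan_limit=9376 → 9376
row_key=W24: user_limit=NULL, plan_limit=3631 → 3631
row_key=W28: user_limit=NULL, plan_limit=NULL, system_limit=4547 → 4547
row_key=W66: user_limit=NULL, plan_limit=NULL, system_limit=443 → 443
row_key=W82: user_limit=NULL, plan_limit=485 → 485
row_key=W89: user_limit=3679 → 3679
row_key=W95: user_limit=713 → 713
row_key=W99: user_limit=8631 → 8631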